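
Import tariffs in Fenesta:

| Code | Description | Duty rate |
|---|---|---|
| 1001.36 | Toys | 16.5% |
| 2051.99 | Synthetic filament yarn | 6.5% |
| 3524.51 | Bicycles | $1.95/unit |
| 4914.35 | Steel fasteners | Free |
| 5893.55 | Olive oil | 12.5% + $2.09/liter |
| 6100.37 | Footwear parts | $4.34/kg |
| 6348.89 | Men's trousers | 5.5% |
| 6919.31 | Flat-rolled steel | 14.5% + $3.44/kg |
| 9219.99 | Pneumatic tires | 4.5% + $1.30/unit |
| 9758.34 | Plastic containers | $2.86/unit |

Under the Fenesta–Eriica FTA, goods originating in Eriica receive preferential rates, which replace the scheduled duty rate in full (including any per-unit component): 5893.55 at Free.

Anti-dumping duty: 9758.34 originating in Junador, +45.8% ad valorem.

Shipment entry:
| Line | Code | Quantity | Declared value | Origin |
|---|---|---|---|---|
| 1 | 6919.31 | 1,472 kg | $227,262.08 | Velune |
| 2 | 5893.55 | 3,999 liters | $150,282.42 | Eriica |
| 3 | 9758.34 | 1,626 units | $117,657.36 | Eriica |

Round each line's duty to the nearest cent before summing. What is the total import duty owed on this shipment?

$42,667.04

Line 1 (6919.31, Velune, 1,472 kg, $227,262.08):
Base rate for 6919.31 is 14.5% + $3.44/kg.
Duty = $227,262.08 × 14.5% + 1,472 × $3.44 = $38,016.68.
Line 2 (5893.55, Eriica, 3,999 liters, $150,282.42):
Base rate for 5893.55 is 12.5% + $2.09/liter.
Origin Eriica qualifies under the Fenesta–Eriica agreement and 5893.55 is covered: preferential rate Free applies instead.
Duty = $150,282.42 × 0% = $0.00.
Line 3 (9758.34, Eriica, 1,626 units, $117,657.36):
Base rate for 9758.34 is $2.86/unit.
Origin Eriica is the FTA partner but 9758.34 is not on the preference list; base rate stands.
The additional-duty order on 9758.34 targets Junador, not Eriica; it does not apply.
Duty = 1,626 × $2.86 = $4,650.36.
Total = $38,016.68 + $0.00 + $4,650.36 = $42,667.04.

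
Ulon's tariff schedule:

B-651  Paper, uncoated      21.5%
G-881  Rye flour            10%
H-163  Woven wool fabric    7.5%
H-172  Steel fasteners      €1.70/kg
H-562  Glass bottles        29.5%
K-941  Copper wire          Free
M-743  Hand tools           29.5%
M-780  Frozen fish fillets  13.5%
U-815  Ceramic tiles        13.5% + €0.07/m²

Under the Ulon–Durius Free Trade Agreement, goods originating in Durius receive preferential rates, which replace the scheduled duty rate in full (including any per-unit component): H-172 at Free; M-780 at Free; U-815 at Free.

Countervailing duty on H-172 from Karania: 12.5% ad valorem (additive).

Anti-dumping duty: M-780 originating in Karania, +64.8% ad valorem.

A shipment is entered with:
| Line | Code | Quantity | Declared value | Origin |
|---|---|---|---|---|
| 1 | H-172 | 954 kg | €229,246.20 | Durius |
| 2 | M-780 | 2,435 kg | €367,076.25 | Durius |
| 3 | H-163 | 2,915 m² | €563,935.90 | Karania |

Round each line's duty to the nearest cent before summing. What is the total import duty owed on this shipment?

€42,295.19

Line 1 (H-172, Durius, 954 kg, €229,246.20):
Base rate for H-172 is €1.70/kg.
Origin Durius qualifies under the Ulon–Durius agreement and H-172 is covered: preferential rate Free applies instead.
The additional-duty order on H-172 targets Karania, not Durius; it does not apply.
Duty = €229,246.20 × 0% = €0.00.
Line 2 (M-780, Durius, 2,435 kg, €367,076.25):
Base rate for M-780 is 13.5%.
Origin Durius qualifies under the Ulon–Durius agreement and M-780 is covered: preferential rate Free applies instead.
The additional-duty order on M-780 targets Karania, not Durius; it does not apply.
Duty = €367,076.25 × 0% = €0.00.
Line 3 (H-163, Karania, 2,915 m², €563,935.90):
Base rate for H-163 is 7.5%.
Duty = €563,935.90 × 7.5% = €42,295.19.
Total = €0.00 + €0.00 + €42,295.19 = €42,295.19.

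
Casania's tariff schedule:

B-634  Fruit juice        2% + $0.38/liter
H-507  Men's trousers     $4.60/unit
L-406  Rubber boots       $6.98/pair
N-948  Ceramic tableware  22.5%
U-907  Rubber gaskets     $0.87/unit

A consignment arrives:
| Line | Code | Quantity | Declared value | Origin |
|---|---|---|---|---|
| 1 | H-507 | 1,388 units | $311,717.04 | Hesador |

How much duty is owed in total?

$6,384.80

Line 1 (H-507, Hesador, 1,388 units, $311,717.04):
Base rate for H-507 is $4.60/unit.
Duty = 1,388 × $4.60 = $6,384.80.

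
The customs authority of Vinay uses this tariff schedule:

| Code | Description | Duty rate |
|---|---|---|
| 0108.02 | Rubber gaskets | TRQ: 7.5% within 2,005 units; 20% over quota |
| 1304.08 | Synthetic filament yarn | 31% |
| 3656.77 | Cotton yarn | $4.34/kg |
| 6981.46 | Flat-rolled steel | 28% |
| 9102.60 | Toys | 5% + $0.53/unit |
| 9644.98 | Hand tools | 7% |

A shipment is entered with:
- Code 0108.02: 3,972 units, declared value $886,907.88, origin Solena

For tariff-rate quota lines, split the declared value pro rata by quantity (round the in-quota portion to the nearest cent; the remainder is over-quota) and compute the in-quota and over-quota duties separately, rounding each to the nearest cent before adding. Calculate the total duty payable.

$121,419.52

Line 1 (0108.02, Solena, 3,972 units, $886,907.88):
Code 0108.02 is under a tariff-rate quota (threshold 2,005 units). In-quota: 2,005 units at 7.5%; over-quota: 1,967 units at 20%.
Pro-rata value split: in-quota = $886,907.88 × 2,005/3,972 = $447,696.45; over-quota = $886,907.88 − $447,696.45 = $439,211.43.
In-quota duty = $447,696.45 × 7.5% = $33,577.23. Over-quota duty = $439,211.43 × 20% = $87,842.29.
Line duty = $33,577.23 + $87,842.29 = $121,419.52.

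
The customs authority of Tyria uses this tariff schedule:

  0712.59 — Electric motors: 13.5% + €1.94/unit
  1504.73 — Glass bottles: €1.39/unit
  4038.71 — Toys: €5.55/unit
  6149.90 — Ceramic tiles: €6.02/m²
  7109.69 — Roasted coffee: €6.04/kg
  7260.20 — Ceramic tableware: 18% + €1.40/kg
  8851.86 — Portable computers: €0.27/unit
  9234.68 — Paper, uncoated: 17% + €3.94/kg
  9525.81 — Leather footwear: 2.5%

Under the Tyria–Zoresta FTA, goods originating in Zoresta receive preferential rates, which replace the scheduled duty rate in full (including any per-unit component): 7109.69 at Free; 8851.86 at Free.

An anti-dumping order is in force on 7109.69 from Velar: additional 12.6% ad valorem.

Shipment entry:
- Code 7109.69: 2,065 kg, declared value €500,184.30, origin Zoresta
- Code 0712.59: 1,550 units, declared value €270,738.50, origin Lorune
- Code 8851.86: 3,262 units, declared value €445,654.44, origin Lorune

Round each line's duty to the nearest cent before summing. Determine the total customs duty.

€40,437.44

Line 1 (7109.69, Zoresta, 2,065 kg, €500,184.30):
Base rate for 7109.69 is €6.04/kg.
Origin Zoresta qualifies under the Tyria–Zoresta agreement and 7109.69 is covered: preferential rate Free applies instead.
The additional-duty order on 7109.69 targets Velar, not Zoresta; it does not apply.
Duty = €500,184.30 × 0% = €0.00.
Line 2 (0712.59, Lorune, 1,550 units, €270,738.50):
Base rate for 0712.59 is 13.5% + €1.94/unit.
Duty = €270,738.50 × 13.5% + 1,550 × €1.94 = €39,556.70.
Line 3 (8851.86, Lorune, 3,262 units, €445,654.44):
Base rate for 8851.86 is €0.27/unit.
8851.86 has an FTA preferential rate, but origin Lorune is not Zoresta; base rate stands.
Duty = 3,262 × €0.27 = €880.74.
Total = €0.00 + €39,556.70 + €880.74 = €40,437.44.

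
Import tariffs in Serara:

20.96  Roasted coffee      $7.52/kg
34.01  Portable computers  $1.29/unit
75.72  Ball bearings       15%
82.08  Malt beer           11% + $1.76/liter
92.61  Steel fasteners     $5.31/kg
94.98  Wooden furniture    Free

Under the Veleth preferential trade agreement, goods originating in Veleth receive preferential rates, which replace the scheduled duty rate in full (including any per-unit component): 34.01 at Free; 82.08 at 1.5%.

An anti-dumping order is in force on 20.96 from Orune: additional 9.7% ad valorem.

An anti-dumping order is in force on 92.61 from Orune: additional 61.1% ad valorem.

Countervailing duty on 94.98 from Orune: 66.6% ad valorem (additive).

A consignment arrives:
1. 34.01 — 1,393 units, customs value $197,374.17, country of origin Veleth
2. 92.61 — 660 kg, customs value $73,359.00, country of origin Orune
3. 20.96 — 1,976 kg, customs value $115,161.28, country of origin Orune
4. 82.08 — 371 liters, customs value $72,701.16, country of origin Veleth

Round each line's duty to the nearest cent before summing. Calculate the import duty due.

Line 1 (34.01, Veleth, 1,393 units, $197,374.17):
Base rate for 34.01 is $1.29/unit.
Origin Veleth qualifies under the Serara–Veleth agreement and 34.01 is covered: preferential rate Free applies instead.
Duty = $197,374.17 × 0% = $0.00.
Line 2 (92.61, Orune, 660 kg, $73,359.00):
Base rate for 92.61 is $5.31/kg.
Additional duty on 92.61 from Orune: +61.1% ad valorem. Applied ad valorem rate = 61.1%.
Duty = $73,359.00 × 61.1% + 660 × $5.31 = $48,326.95.
Line 3 (20.96, Orune, 1,976 kg, $115,161.28):
Base rate for 20.96 is $7.52/kg.
Additional duty on 20.96 from Orune: +9.7% ad valorem. Applied ad valorem rate = 9.7%.
Duty = $115,161.28 × 9.7% + 1,976 × $7.52 = $26,030.16.
Line 4 (82.08, Veleth, 371 liters, $72,701.16):
Base rate for 82.08 is 11% + $1.76/liter.
Origin Veleth qualifies under the Serara–Veleth agreement and 82.08 is covered: preferential rate 1.5% applies instead.
Duty = $72,701.16 × 1.5% = $1,090.52.
Total = $0.00 + $48,326.95 + $26,030.16 + $1,090.52 = $75,447.63.

$75,447.63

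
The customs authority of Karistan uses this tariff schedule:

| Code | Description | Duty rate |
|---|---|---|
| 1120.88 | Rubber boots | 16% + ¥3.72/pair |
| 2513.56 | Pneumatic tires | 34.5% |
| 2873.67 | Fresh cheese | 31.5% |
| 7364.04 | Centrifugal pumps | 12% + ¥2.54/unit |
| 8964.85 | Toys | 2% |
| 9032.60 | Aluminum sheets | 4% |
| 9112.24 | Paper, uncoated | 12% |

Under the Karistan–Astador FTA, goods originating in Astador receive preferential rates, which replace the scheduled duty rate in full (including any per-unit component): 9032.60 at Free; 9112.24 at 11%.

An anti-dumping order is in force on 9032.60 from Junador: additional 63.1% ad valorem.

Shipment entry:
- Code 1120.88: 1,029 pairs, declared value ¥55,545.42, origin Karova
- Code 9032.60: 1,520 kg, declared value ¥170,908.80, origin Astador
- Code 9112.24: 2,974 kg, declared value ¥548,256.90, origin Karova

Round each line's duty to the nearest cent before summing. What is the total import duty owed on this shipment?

¥78,505.98

Line 1 (1120.88, Karova, 1,029 pairs, ¥55,545.42):
Base rate for 1120.88 is 16% + ¥3.72/pair.
Duty = ¥55,545.42 × 16% + 1,029 × ¥3.72 = ¥12,715.15.
Line 2 (9032.60, Astador, 1,520 kg, ¥170,908.80):
Base rate for 9032.60 is 4%.
Origin Astador qualifies under the Karistan–Astador agreement and 9032.60 is covered: preferential rate Free applies instead.
The additional-duty order on 9032.60 targets Junador, not Astador; it does not apply.
Duty = ¥170,908.80 × 0% = ¥0.00.
Line 3 (9112.24, Karova, 2,974 kg, ¥548,256.90):
Base rate for 9112.24 is 12%.
9112.24 has an FTA preferential rate, but origin Karova is not Astador; base rate stands.
Duty = ¥548,256.90 × 12% = ¥65,790.83.
Total = ¥12,715.15 + ¥0.00 + ¥65,790.83 = ¥78,505.98.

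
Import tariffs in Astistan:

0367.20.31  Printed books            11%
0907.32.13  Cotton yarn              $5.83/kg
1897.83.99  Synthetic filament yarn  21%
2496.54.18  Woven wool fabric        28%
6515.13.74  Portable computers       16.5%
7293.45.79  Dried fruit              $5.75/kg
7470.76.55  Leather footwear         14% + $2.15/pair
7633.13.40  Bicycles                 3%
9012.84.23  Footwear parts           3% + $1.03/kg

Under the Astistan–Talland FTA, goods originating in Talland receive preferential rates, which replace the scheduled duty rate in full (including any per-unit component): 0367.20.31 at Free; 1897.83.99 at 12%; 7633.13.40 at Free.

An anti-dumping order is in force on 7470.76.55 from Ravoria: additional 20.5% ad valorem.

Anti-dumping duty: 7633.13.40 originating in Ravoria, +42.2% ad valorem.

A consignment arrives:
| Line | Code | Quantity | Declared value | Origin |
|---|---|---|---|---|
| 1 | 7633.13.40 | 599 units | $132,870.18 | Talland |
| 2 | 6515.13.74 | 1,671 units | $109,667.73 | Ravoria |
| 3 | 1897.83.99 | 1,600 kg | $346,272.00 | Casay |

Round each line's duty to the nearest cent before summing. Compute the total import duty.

$90,812.30

Line 1 (7633.13.40, Talland, 599 units, $132,870.18):
Base rate for 7633.13.40 is 3%.
Origin Talland qualifies under the Astistan–Talland agreement and 7633.13.40 is covered: preferential rate Free applies instead.
The additional-duty order on 7633.13.40 targets Ravoria, not Talland; it does not apply.
Duty = $132,870.18 × 0% = $0.00.
Line 2 (6515.13.74, Ravoria, 1,671 units, $109,667.73):
Base rate for 6515.13.74 is 16.5%.
Duty = $109,667.73 × 16.5% = $18,095.18.
Line 3 (1897.83.99, Casay, 1,600 kg, $346,272.00):
Base rate for 1897.83.99 is 21%.
1897.83.99 has an FTA preferential rate, but origin Casay is not Talland; base rate stands.
Duty = $346,272.00 × 21% = $72,717.12.
Total = $0.00 + $18,095.18 + $72,717.12 = $90,812.30.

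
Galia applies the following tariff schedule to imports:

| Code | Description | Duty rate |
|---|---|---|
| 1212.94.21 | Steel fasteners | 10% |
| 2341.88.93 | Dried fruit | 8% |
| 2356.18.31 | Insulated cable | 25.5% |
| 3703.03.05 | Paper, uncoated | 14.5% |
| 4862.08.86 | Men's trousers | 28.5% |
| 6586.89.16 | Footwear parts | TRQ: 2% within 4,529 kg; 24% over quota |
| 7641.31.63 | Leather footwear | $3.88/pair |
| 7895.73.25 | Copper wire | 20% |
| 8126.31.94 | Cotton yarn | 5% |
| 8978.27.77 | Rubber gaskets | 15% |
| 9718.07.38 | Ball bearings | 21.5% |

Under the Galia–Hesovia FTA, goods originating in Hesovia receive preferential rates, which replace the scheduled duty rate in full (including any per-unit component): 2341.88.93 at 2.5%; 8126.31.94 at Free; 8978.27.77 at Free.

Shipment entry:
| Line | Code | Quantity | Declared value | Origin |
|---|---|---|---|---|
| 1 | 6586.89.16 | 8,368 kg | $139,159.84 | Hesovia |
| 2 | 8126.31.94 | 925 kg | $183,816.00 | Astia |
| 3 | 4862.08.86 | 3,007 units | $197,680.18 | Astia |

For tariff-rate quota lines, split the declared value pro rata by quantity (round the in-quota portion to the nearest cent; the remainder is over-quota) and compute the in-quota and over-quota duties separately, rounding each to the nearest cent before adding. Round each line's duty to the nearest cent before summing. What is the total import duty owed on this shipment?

Line 1 (6586.89.16, Hesovia, 8,368 kg, $139,159.84):
Code 6586.89.16 is under a tariff-rate quota (threshold 4,529 kg). In-quota: 4,529 kg at 2%; over-quota: 3,839 kg at 24%.
Pro-rata value split: in-quota = $139,159.84 × 4,529/8,368 = $75,317.27; over-quota = $139,159.84 − $75,317.27 = $63,842.57.
In-quota duty = $75,317.27 × 2% = $1,506.35. Over-quota duty = $63,842.57 × 24% = $15,322.22.
Line duty = $1,506.35 + $15,322.22 = $16,828.57.
Line 2 (8126.31.94, Astia, 925 kg, $183,816.00):
Base rate for 8126.31.94 is 5%.
8126.31.94 has an FTA preferential rate, but origin Astia is not Hesovia; base rate stands.
Duty = $183,816.00 × 5% = $9,190.80.
Line 3 (4862.08.86, Astia, 3,007 units, $197,680.18):
Base rate for 4862.08.86 is 28.5%.
Duty = $197,680.18 × 28.5% = $56,338.85.
Total = $16,828.57 + $9,190.80 + $56,338.85 = $82,358.22.

$82,358.22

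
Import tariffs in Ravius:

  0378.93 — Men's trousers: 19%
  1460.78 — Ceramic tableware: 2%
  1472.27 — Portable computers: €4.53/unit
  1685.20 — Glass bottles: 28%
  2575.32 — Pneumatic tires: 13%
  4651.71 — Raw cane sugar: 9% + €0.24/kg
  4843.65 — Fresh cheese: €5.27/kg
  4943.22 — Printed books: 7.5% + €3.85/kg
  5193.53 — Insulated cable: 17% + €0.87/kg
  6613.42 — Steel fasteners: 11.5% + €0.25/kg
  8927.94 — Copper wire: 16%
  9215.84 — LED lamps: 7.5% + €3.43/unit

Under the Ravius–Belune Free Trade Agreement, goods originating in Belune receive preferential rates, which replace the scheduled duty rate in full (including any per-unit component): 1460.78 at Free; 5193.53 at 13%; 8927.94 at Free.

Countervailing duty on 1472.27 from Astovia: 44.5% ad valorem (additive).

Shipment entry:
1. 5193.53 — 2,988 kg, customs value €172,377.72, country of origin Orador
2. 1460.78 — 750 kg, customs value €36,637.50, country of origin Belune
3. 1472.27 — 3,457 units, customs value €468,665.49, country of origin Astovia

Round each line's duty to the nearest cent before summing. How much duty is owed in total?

€256,120.12

Line 1 (5193.53, Orador, 2,988 kg, €172,377.72):
Base rate for 5193.53 is 17% + €0.87/kg.
5193.53 has an FTA preferential rate, but origin Orador is not Belune; base rate stands.
Duty = €172,377.72 × 17% + 2,988 × €0.87 = €31,903.77.
Line 2 (1460.78, Belune, 750 kg, €36,637.50):
Base rate for 1460.78 is 2%.
Origin Belune qualifies under the Ravius–Belune agreement and 1460.78 is covered: preferential rate Free applies instead.
Duty = €36,637.50 × 0% = €0.00.
Line 3 (1472.27, Astovia, 3,457 units, €468,665.49):
Base rate for 1472.27 is €4.53/unit.
Additional duty on 1472.27 from Astovia: +44.5% ad valorem. Applied ad valorem rate = 44.5%.
Duty = €468,665.49 × 44.5% + 3,457 × €4.53 = €224,216.35.
Total = €31,903.77 + €0.00 + €224,216.35 = €256,120.12.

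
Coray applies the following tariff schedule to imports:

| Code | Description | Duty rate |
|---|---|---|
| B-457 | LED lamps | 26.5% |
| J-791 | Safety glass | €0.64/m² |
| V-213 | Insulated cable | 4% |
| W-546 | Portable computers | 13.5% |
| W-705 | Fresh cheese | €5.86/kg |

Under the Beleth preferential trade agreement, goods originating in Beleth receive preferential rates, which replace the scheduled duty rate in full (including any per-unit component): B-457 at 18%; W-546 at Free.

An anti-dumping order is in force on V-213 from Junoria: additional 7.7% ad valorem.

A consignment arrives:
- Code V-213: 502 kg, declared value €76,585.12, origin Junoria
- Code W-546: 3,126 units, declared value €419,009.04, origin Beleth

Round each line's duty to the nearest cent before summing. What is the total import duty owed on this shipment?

Line 1 (V-213, Junoria, 502 kg, €76,585.12):
Base rate for V-213 is 4%.
Additional duty on V-213 from Junoria: +7.7%. Applied ad valorem rate: 4% + 7.7% = 11.7%.
Duty = €76,585.12 × 11.7% = €8,960.46.
Line 2 (W-546, Beleth, 3,126 units, €419,009.04):
Base rate for W-546 is 13.5%.
Origin Beleth qualifies under the Coray–Beleth agreement and W-546 is covered: preferential rate Free applies instead.
Duty = €419,009.04 × 0% = €0.00.
Total = €8,960.46 + €0.00 = €8,960.46.

€8,960.46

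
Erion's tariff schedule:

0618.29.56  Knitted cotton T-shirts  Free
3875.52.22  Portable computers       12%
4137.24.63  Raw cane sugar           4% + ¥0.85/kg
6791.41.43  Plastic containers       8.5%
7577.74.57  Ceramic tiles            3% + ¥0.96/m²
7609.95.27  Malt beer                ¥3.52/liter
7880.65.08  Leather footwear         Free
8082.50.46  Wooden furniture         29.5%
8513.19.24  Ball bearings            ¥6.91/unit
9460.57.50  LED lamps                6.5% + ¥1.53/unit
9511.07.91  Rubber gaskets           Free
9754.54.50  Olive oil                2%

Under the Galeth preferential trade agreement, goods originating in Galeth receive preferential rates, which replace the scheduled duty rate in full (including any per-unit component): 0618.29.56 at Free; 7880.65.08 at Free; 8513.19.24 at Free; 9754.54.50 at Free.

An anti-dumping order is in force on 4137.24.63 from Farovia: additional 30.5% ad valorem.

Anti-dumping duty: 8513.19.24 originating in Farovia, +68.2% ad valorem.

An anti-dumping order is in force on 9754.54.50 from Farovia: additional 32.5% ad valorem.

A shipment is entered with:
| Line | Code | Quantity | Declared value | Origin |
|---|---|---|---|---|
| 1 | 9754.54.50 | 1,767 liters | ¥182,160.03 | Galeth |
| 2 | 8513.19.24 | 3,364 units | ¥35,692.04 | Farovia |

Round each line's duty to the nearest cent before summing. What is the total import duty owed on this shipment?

Line 1 (9754.54.50, Galeth, 1,767 liters, ¥182,160.03):
Base rate for 9754.54.50 is 2%.
Origin Galeth qualifies under the Erion–Galeth agreement and 9754.54.50 is covered: preferential rate Free applies instead.
The additional-duty order on 9754.54.50 targets Farovia, not Galeth; it does not apply.
Duty = ¥182,160.03 × 0% = ¥0.00.
Line 2 (8513.19.24, Farovia, 3,364 units, ¥35,692.04):
Base rate for 8513.19.24 is ¥6.91/unit.
8513.19.24 has an FTA preferential rate, but origin Farovia is not Galeth; base rate stands.
Additional duty on 8513.19.24 from Farovia: +68.2% ad valorem. Applied ad valorem rate = 68.2%.
Duty = ¥35,692.04 × 68.2% + 3,364 × ¥6.91 = ¥47,587.21.
Total = ¥0.00 + ¥47,587.21 = ¥47,587.21.

¥47,587.21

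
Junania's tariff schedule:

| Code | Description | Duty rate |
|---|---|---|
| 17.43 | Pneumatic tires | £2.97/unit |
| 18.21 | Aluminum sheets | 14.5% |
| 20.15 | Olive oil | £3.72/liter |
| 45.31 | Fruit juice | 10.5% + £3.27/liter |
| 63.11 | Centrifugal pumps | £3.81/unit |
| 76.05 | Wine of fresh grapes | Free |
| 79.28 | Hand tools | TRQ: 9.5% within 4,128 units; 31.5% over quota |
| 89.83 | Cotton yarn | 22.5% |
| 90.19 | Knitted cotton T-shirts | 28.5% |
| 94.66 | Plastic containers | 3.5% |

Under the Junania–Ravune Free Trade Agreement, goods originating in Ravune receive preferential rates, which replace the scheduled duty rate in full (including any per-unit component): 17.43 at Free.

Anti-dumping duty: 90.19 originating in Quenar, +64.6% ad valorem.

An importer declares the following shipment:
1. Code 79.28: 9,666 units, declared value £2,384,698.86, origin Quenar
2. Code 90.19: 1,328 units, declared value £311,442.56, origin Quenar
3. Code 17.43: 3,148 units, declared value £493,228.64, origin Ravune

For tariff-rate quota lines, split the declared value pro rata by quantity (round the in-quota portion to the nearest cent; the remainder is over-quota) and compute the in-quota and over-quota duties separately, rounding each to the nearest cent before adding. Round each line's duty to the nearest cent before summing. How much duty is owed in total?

Line 1 (79.28, Quenar, 9,666 units, £2,384,698.86):
Code 79.28 is under a tariff-rate quota (threshold 4,128 units). In-quota: 4,128 units at 9.5%; over-quota: 5,538 units at 31.5%.
Pro-rata value split: in-quota = £2,384,698.86 × 4,128/9,666 = £1,018,418.88; over-quota = £2,384,698.86 − £1,018,418.88 = £1,366,279.98.
In-quota duty = £1,018,418.88 × 9.5% = £96,749.79. Over-quota duty = £1,366,279.98 × 31.5% = £430,378.19.
Line duty = £96,749.79 + £430,378.19 = £527,127.98.
Line 2 (90.19, Quenar, 1,328 units, £311,442.56):
Base rate for 90.19 is 28.5%.
Additional duty on 90.19 from Quenar: +64.6%. Applied ad valorem rate: 28.5% + 64.6% = 93.1%.
Duty = £311,442.56 × 93.1% = £289,953.02.
Line 3 (17.43, Ravune, 3,148 units, £493,228.64):
Base rate for 17.43 is £2.97/unit.
Origin Ravune qualifies under the Junania–Ravune agreement and 17.43 is covered: preferential rate Free applies instead.
Duty = £493,228.64 × 0% = £0.00.
Total = £527,127.98 + £289,953.02 + £0.00 = £817,081.00.

£817,081.00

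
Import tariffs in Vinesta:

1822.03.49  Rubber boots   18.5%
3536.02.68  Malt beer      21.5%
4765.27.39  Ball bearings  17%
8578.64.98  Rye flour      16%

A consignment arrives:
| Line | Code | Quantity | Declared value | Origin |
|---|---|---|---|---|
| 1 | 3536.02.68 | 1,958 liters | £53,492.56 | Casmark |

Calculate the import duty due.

£11,500.90

Line 1 (3536.02.68, Casmark, 1,958 liters, £53,492.56):
Base rate for 3536.02.68 is 21.5%.
Duty = £53,492.56 × 21.5% = £11,500.90.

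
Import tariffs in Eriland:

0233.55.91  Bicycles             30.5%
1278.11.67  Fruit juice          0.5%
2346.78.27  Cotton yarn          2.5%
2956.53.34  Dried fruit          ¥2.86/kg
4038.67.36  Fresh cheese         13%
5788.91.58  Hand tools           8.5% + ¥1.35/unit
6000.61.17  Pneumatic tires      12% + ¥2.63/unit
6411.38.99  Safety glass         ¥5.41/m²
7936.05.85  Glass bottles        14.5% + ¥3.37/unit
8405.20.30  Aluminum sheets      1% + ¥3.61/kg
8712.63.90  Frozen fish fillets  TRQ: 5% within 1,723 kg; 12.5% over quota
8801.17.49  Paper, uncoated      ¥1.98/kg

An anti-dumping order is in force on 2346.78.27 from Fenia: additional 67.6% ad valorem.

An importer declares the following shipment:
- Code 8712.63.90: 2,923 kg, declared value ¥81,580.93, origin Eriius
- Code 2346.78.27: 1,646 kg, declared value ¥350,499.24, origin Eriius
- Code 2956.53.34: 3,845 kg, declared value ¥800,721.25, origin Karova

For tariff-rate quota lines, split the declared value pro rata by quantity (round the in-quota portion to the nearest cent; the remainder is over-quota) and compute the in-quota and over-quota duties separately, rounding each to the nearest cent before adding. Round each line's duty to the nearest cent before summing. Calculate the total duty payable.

¥26,350.13

Line 1 (8712.63.90, Eriius, 2,923 kg, ¥81,580.93):
Code 8712.63.90 is under a tariff-rate quota (threshold 1,723 kg). In-quota: 1,723 kg at 5%; over-quota: 1,200 kg at 12.5%.
Pro-rata value split: in-quota = ¥81,580.93 × 1,723/2,923 = ¥48,088.93; over-quota = ¥81,580.93 − ¥48,088.93 = ¥33,492.00.
In-quota duty = ¥48,088.93 × 5% = ¥2,404.45. Over-quota duty = ¥33,492.00 × 12.5% = ¥4,186.50.
Line duty = ¥2,404.45 + ¥4,186.50 = ¥6,590.95.
Line 2 (2346.78.27, Eriius, 1,646 kg, ¥350,499.24):
Base rate for 2346.78.27 is 2.5%.
The additional-duty order on 2346.78.27 targets Fenia, not Eriius; it does not apply.
Duty = ¥350,499.24 × 2.5% = ¥8,762.48.
Line 3 (2956.53.34, Karova, 3,845 kg, ¥800,721.25):
Base rate for 2956.53.34 is ¥2.86/kg.
Duty = 3,845 × ¥2.86 = ¥10,996.70.
Total = ¥6,590.95 + ¥8,762.48 + ¥10,996.70 = ¥26,350.13.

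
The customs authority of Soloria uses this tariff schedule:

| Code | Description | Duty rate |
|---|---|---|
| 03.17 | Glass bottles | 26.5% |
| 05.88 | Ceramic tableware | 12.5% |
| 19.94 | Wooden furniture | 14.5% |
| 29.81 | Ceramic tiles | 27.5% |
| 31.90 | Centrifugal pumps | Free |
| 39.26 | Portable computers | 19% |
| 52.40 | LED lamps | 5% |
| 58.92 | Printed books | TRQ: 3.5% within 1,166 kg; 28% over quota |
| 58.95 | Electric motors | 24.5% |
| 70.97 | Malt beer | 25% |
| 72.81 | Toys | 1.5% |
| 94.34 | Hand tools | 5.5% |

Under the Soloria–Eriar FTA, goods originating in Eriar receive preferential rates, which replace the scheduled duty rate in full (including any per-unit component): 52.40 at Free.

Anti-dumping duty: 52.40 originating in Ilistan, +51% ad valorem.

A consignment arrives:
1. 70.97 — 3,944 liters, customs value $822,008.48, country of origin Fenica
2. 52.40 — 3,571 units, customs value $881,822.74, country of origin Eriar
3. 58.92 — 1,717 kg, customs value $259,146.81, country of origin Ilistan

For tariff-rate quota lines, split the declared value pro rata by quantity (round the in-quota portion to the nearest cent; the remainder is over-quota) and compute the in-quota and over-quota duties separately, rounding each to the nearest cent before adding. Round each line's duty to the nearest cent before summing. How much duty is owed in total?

Line 1 (70.97, Fenica, 3,944 liters, $822,008.48):
Base rate for 70.97 is 25%.
Duty = $822,008.48 × 25% = $205,502.12.
Line 2 (52.40, Eriar, 3,571 units, $881,822.74):
Base rate for 52.40 is 5%.
Origin Eriar qualifies under the Soloria–Eriar agreement and 52.40 is covered: preferential rate Free applies instead.
The additional-duty order on 52.40 targets Ilistan, not Eriar; it does not apply.
Duty = $881,822.74 × 0% = $0.00.
Line 3 (58.92, Ilistan, 1,717 kg, $259,146.81):
Code 58.92 is under a tariff-rate quota (threshold 1,166 kg). In-quota: 1,166 kg at 3.5%; over-quota: 551 kg at 28%.
Pro-rata value split: in-quota = $259,146.81 × 1,166/1,717 = $175,984.38; over-quota = $259,146.81 − $175,984.38 = $83,162.43.
In-quota duty = $175,984.38 × 3.5% = $6,159.45. Over-quota duty = $83,162.43 × 28% = $23,285.48.
Line duty = $6,159.45 + $23,285.48 = $29,444.93.
Total = $205,502.12 + $0.00 + $29,444.93 = $234,947.05.

$234,947.05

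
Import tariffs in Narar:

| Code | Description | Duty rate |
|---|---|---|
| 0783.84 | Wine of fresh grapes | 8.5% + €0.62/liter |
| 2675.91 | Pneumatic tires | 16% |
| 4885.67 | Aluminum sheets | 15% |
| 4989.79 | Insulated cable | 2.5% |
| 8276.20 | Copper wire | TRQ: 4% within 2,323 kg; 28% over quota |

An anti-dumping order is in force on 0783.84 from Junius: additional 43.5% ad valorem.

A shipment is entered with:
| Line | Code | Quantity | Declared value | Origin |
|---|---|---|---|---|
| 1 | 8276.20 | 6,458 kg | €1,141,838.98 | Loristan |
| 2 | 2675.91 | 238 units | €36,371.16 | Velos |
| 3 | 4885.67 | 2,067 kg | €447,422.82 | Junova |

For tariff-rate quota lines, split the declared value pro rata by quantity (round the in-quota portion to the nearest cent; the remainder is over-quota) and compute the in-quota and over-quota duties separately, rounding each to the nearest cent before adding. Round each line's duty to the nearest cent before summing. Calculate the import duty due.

Line 1 (8276.20, Loristan, 6,458 kg, €1,141,838.98):
Code 8276.20 is under a tariff-rate quota (threshold 2,323 kg). In-quota: 2,323 kg at 4%; over-quota: 4,135 kg at 28%.
Pro-rata value split: in-quota = €1,141,838.98 × 2,323/6,458 = €410,729.63; over-quota = €1,141,838.98 − €410,729.63 = €731,109.35.
In-quota duty = €410,729.63 × 4% = €16,429.19. Over-quota duty = €731,109.35 × 28% = €204,710.62.
Line duty = €16,429.19 + €204,710.62 = €221,139.81.
Line 2 (2675.91, Velos, 238 units, €36,371.16):
Base rate for 2675.91 is 16%.
Duty = €36,371.16 × 16% = €5,819.39.
Line 3 (4885.67, Junova, 2,067 kg, €447,422.82):
Base rate for 4885.67 is 15%.
Duty = €447,422.82 × 15% = €67,113.42.
Total = €221,139.81 + €5,819.39 + €67,113.42 = €294,072.62.

€294,072.62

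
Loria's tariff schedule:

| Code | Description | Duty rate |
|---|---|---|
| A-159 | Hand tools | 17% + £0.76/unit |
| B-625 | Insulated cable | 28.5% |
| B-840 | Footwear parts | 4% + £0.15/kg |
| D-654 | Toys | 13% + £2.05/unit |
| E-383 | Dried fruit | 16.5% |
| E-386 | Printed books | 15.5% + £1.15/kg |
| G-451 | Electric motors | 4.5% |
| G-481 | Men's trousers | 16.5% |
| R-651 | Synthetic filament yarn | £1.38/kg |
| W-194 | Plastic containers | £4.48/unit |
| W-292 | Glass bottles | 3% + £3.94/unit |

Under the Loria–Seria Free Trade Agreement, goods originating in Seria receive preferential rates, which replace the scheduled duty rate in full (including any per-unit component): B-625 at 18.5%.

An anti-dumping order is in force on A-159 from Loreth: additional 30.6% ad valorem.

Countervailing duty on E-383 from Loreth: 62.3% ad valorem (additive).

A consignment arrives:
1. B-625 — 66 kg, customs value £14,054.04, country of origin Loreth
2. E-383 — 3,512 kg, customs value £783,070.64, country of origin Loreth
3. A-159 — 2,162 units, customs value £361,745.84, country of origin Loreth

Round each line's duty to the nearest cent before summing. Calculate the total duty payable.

Line 1 (B-625, Loreth, 66 kg, £14,054.04):
Base rate for B-625 is 28.5%.
B-625 has an FTA preferential rate, but origin Loreth is not Seria; base rate stands.
Duty = £14,054.04 × 28.5% = £4,005.40.
Line 2 (E-383, Loreth, 3,512 kg, £783,070.64):
Base rate for E-383 is 16.5%.
Additional duty on E-383 from Loreth: +62.3%. Applied ad valorem rate: 16.5% + 62.3% = 78.8%.
Duty = £783,070.64 × 78.8% = £617,059.66.
Line 3 (A-159, Loreth, 2,162 units, £361,745.84):
Base rate for A-159 is 17% + £0.76/unit.
Additional duty on A-159 from Loreth: +30.6%. Applied ad valorem rate: 17% + 30.6% = 47.6%.
Duty = £361,745.84 × 47.6% + 2,162 × £0.76 = £173,834.14.
Total = £4,005.40 + £617,059.66 + £173,834.14 = £794,899.20.

£794,899.20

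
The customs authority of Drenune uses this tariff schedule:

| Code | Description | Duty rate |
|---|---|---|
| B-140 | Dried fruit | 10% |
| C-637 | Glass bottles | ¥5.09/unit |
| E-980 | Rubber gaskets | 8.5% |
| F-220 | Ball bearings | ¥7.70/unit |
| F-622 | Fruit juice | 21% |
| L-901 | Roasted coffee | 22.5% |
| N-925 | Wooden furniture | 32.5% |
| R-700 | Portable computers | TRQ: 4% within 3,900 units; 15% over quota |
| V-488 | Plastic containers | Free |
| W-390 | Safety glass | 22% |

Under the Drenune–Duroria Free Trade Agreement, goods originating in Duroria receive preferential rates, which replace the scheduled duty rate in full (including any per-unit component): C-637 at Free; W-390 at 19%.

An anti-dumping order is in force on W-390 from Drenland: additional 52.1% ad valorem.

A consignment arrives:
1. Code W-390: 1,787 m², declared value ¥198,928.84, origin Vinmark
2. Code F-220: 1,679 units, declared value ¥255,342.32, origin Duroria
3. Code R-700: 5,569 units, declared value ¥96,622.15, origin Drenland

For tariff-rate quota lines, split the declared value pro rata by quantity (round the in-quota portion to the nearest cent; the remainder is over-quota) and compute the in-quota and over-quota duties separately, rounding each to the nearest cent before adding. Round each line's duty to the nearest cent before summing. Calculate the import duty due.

Line 1 (W-390, Vinmark, 1,787 m², ¥198,928.84):
Base rate for W-390 is 22%.
W-390 has an FTA preferential rate, but origin Vinmark is not Duroria; base rate stands.
The additional-duty order on W-390 targets Drenland, not Vinmark; it does not apply.
Duty = ¥198,928.84 × 22% = ¥43,764.34.
Line 2 (F-220, Duroria, 1,679 units, ¥255,342.32):
Base rate for F-220 is ¥7.70/unit.
Origin Duroria is the FTA partner but F-220 is not on the preference list; base rate stands.
Duty = 1,679 × ¥7.70 = ¥12,928.30.
Line 3 (R-700, Drenland, 5,569 units, ¥96,622.15):
Code R-700 is under a tariff-rate quota (threshold 3,900 units). In-quota: 3,900 units at 4%; over-quota: 1,669 units at 15%.
Pro-rata value split: in-quota = ¥96,622.15 × 3,900/5,569 = ¥67,665.00; over-quota = ¥96,622.15 − ¥67,665.00 = ¥28,957.15.
In-quota duty = ¥67,665.00 × 4% = ¥2,706.60. Over-quota duty = ¥28,957.15 × 15% = ¥4,343.57.
Line duty = ¥2,706.60 + ¥4,343.57 = ¥7,050.17.
Total = ¥43,764.34 + ¥12,928.30 + ¥7,050.17 = ¥63,742.81.

¥63,742.81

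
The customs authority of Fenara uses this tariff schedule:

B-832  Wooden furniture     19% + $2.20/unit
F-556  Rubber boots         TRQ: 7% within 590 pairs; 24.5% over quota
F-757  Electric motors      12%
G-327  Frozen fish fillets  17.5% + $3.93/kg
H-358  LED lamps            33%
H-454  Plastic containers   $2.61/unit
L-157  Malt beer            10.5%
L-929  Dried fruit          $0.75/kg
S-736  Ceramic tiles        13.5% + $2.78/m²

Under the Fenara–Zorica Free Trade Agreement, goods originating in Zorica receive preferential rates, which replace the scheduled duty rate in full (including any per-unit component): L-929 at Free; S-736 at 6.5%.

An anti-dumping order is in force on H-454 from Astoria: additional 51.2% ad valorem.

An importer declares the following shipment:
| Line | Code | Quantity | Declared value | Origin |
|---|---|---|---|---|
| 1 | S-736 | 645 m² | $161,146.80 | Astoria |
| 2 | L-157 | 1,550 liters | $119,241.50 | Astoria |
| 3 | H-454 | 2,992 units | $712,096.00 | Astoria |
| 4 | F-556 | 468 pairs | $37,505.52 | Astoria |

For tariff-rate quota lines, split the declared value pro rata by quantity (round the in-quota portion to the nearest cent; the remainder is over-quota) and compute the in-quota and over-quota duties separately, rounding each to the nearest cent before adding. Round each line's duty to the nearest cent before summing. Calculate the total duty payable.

Line 1 (S-736, Astoria, 645 m², $161,146.80):
Base rate for S-736 is 13.5% + $2.78/m².
S-736 has an FTA preferential rate, but origin Astoria is not Zorica; base rate stands.
Duty = $161,146.80 × 13.5% + 645 × $2.78 = $23,547.92.
Line 2 (L-157, Astoria, 1,550 liters, $119,241.50):
Base rate for L-157 is 10.5%.
Duty = $119,241.50 × 10.5% = $12,520.36.
Line 3 (H-454, Astoria, 2,992 units, $712,096.00):
Base rate for H-454 is $2.61/unit.
Additional duty on H-454 from Astoria: +51.2% ad valorem. Applied ad valorem rate = 51.2%.
Duty = $712,096.00 × 51.2% + 2,992 × $2.61 = $372,402.27.
Line 4 (F-556, Astoria, 468 pairs, $37,505.52):
Code F-556 is under a tariff-rate quota (threshold 590 pairs). Quantity 468 pairs is within the quota, so the in-quota rate 7% applies to the full value.
Duty = $37,505.52 × 7% = $2,625.39.
Total = $23,547.92 + $12,520.36 + $372,402.27 + $2,625.39 = $411,095.94.

$411,095.94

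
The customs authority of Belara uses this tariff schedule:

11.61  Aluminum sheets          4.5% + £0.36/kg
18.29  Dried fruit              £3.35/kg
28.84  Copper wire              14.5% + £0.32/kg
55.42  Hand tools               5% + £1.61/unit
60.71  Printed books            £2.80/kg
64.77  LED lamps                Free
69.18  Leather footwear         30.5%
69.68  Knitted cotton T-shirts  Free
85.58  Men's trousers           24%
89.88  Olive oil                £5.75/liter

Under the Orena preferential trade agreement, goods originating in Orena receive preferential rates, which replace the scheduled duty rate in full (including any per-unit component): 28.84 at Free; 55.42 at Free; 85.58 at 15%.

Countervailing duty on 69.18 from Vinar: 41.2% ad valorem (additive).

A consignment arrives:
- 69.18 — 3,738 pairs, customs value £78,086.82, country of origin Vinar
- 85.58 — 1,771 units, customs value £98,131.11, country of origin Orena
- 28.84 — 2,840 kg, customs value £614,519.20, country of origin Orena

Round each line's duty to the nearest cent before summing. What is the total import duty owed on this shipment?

Line 1 (69.18, Vinar, 3,738 pairs, £78,086.82):
Base rate for 69.18 is 30.5%.
Additional duty on 69.18 from Vinar: +41.2%. Applied ad valorem rate: 30.5% + 41.2% = 71.7%.
Duty = £78,086.82 × 71.7% = £55,988.25.
Line 2 (85.58, Orena, 1,771 units, £98,131.11):
Base rate for 85.58 is 24%.
Origin Orena qualifies under the Belara–Orena agreement and 85.58 is covered: preferential rate 15% applies instead.
Duty = £98,131.11 × 15% = £14,719.67.
Line 3 (28.84, Orena, 2,840 kg, £614,519.20):
Base rate for 28.84 is 14.5% + £0.32/kg.
Origin Orena qualifies under the Belara–Orena agreement and 28.84 is covered: preferential rate Free applies instead.
Duty = £614,519.20 × 0% = £0.00.
Total = £55,988.25 + £14,719.67 + £0.00 = £70,707.92.

£70,707.92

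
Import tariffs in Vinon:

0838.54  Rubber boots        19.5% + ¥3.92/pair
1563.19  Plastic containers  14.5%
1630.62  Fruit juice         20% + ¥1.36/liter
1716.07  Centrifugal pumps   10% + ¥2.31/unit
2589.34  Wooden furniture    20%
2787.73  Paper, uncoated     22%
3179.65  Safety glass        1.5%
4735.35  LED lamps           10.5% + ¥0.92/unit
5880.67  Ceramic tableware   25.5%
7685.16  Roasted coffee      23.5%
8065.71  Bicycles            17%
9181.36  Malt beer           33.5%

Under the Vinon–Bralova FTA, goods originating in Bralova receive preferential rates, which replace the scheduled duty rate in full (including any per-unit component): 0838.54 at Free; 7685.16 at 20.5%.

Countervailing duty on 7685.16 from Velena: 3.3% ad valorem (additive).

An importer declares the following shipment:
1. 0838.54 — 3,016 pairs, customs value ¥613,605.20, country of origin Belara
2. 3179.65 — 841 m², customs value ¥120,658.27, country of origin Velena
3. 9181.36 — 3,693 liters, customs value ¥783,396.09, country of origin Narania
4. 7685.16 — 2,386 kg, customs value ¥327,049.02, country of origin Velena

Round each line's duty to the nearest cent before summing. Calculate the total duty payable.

¥483,372.43

Line 1 (0838.54, Belara, 3,016 pairs, ¥613,605.20):
Base rate for 0838.54 is 19.5% + ¥3.92/pair.
0838.54 has an FTA preferential rate, but origin Belara is not Bralova; base rate stands.
Duty = ¥613,605.20 × 19.5% + 3,016 × ¥3.92 = ¥131,475.73.
Line 2 (3179.65, Velena, 841 m², ¥120,658.27):
Base rate for 3179.65 is 1.5%.
Duty = ¥120,658.27 × 1.5% = ¥1,809.87.
Line 3 (9181.36, Narania, 3,693 liters, ¥783,396.09):
Base rate for 9181.36 is 33.5%.
Duty = ¥783,396.09 × 33.5% = ¥262,437.69.
Line 4 (7685.16, Velena, 2,386 kg, ¥327,049.02):
Base rate for 7685.16 is 23.5%.
7685.16 has an FTA preferential rate, but origin Velena is not Bralova; base rate stands.
Additional duty on 7685.16 from Velena: +3.3%. Applied ad valorem rate: 23.5% + 3.3% = 26.8%.
Duty = ¥327,049.02 × 26.8% = ¥87,649.14.
Total = ¥131,475.73 + ¥1,809.87 + ¥262,437.69 + ¥87,649.14 = ¥483,372.43.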